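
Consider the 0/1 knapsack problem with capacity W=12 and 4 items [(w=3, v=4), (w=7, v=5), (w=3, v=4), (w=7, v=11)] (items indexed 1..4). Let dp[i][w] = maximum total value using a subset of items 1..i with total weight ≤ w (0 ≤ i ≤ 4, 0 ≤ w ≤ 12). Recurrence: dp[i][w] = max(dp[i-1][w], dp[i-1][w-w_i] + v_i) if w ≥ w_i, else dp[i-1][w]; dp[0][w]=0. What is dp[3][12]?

9

i\w   0   1   2   3   4   5   6   7   8   9  10  11  12
  0   0   0   0   0   0   0   0   0   0   0   0   0   0
  1   0   0   0   4   4   4   4   4   4   4   4   4   4
  2   0   0   0   4   4   4   4   5   5   5   9   9   9
  3   0   0   0   4   4   4   8   8   8   8   9   9   9
  4   0   0   0   4   4   4   8  11  11  11  15  15  15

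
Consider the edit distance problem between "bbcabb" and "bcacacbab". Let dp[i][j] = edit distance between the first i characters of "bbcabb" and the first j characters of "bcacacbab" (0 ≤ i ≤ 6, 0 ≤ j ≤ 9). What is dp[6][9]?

4

   ''  b  c  a  c  a  c  b  a  b
''  0  1  2  3  4  5  6  7  8  9
 b  1  0  1  2  3  4  5  6  7  8
 b  2  1  1  2  3  4  5  5  6  7
 c  3  2  1  2  2  3  4  5  6  7
 a  4  3  2  1  2  2  3  4  5  6
 b  5  4  3  2  2  3  3  3  4  5
 b  6  5  4  3  3  3  4  3  4  4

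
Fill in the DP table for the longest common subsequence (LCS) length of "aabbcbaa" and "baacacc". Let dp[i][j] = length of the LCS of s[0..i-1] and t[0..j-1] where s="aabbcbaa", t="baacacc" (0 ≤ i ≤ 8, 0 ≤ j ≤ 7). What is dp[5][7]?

   ''  b  a  a  c  a  c  c
''  0  0  0  0  0  0  0  0
 a  0  0  1  1  1  1  1  1
 a  0  0  1  2  2  2  2  2
 b  0  1  1  2  2  2  2  2
 b  0  1  1  2  2  2  2  2
 c  0  1  1  2  3  3  3  3
 b  0  1  1  2  3  3  3  3
 a  0  1  2  2  3  4  4  4
 a  0  1  2  3  3  4  4  4

3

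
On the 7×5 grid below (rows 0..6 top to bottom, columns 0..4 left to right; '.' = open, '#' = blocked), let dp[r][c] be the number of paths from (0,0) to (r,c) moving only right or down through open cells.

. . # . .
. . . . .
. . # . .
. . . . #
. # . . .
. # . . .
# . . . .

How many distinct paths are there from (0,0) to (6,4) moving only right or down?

42

r\c   0   1   2   3   4
  0   1   1   0   0   0
  1   1   2   2   2   2
  2   1   3   0   2   4
  3   1   4   4   6   0
  4   1   0   4  10  10
  5   1   0   4  14  24
  6   0   0   4  18  42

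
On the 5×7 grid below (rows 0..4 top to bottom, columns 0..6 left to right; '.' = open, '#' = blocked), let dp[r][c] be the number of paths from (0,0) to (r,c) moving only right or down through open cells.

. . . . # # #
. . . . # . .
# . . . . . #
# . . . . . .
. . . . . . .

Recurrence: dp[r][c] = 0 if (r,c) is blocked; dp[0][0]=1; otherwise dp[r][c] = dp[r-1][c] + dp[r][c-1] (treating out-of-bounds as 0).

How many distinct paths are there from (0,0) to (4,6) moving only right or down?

r\c   0   1   2   3   4   5   6
  0   1   1   1   1   0   0   0
  1   1   2   3   4   0   0   0
  2   0   2   5   9   9   9   0
  3   0   2   7  16  25  34  34
  4   0   2   9  25  50  84 118

118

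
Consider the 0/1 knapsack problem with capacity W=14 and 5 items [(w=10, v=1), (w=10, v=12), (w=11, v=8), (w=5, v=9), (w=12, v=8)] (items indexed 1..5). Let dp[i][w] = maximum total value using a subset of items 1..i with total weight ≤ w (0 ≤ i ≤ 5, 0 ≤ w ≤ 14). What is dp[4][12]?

12

i\w   0   1   2   3   4   5   6   7   8   9  10  11  12  13  14
  0   0   0   0   0   0   0   0   0   0   0   0   0   0   0   0
  1   0   0   0   0   0   0   0   0   0   0   1   1   1   1   1
  2   0   0   0   0   0   0   0   0   0   0  12  12  12  12  12
  3   0   0   0   0   0   0   0   0   0   0  12  12  12  12  12
  4   0   0   0   0   0   9   9   9   9   9  12  12  12  12  12
  5   0   0   0   0   0   9   9   9   9   9  12  12  12  12  12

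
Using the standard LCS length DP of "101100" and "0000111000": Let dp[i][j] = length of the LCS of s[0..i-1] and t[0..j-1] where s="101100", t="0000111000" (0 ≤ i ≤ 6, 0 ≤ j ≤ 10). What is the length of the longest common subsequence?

5

   ''  0  0  0  0  1  1  1  0  0  0
''  0  0  0  0  0  0  0  0  0  0  0
 1  0  0  0  0  0  1  1  1  1  1  1
 0  0  1  1  1  1  1  1  1  2  2  2
 1  0  1  1  1  1  2  2  2  2  2  2
 1  0  1  1  1  1  2  3  3  3  3  3
 0  0  1  2  2  2  2  3  3  4  4  4
 0  0  1  2  3  3  3  3  3  4  5  5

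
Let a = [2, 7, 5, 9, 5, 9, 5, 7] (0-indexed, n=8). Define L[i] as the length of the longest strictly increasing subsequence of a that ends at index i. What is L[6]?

2

   i    0    1    2    3    4    5    6    7
a[i]    2    7    5    9    5    9    5    7
L[i]    1    2    2    3    2    3    2    3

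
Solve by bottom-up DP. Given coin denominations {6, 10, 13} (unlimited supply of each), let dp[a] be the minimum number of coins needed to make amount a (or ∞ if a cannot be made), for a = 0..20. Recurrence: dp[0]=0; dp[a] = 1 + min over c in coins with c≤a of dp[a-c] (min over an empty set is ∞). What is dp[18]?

 a  0  1  2  3  4  5  6  7  8  9 10 11 12 13 14 15 16 17 18 19 20
dp  0  -  -  -  -  -  1  -  -  -  1  -  2  1  -  -  2  -  3  2  2
(- denotes ∞ / unreachable)

3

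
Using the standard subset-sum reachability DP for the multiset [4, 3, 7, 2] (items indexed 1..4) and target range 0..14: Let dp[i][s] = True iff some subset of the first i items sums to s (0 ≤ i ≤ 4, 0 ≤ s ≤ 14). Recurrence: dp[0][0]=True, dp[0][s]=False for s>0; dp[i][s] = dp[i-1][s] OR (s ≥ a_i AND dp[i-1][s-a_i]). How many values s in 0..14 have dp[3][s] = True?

i\s   0   1   2   3   4   5   6   7   8   9  10  11  12  13  14
  0   T   F   F   F   F   F   F   F   F   F   F   F   F   F   F
  1   T   F   F   F   T   F   F   F   F   F   F   F   F   F   F
  2   T   F   F   T   T   F   F   T   F   F   F   F   F   F   F
  3   T   F   F   T   T   F   F   T   F   F   T   T   F   F   T
  4   T   F   T   T   T   T   T   T   F   T   T   T   T   T   T

7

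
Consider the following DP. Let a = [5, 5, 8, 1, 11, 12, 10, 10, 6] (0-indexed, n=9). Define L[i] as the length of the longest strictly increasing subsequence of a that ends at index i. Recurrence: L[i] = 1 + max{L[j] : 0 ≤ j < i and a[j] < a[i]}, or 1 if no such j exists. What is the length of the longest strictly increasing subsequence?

   i    0    1    2    3    4    5    6    7    8
a[i]    5    5    8    1   11   12   10   10    6
L[i]    1    1    2    1    3    4    3    3    2

4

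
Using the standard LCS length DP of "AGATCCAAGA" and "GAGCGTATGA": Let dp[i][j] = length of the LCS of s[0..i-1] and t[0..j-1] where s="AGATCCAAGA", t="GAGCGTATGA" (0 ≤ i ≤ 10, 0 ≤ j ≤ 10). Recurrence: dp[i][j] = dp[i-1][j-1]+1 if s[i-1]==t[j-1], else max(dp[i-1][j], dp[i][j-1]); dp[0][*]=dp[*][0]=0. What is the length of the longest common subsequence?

6

   ''  G  A  G  C  G  T  A  T  G  A
''  0  0  0  0  0  0  0  0  0  0  0
 A  0  0  1  1  1  1  1  1  1  1  1
 G  0  1  1  2  2  2  2  2  2  2  2
 A  0  1  2  2  2  2  2  3  3  3  3
 T  0  1  2  2  2  2  3  3  4  4  4
 C  0  1  2  2  3  3  3  3  4  4  4
 C  0  1  2  2  3  3  3  3  4  4  4
 A  0  1  2  2  3  3  3  4  4  4  5
 A  0  1  2  2  3  3  3  4  4  4  5
 G  0  1  2  3  3  4  4  4  4  5  5
 A  0  1  2  3  3  4  4  5  5  5  6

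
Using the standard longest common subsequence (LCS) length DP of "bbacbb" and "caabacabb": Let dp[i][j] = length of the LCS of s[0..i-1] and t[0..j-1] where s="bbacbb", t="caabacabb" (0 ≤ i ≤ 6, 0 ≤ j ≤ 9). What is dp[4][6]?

3

   ''  c  a  a  b  a  c  a  b  b
''  0  0  0  0  0  0  0  0  0  0
 b  0  0  0  0  1  1  1  1  1  1
 b  0  0  0  0  1  1  1  1  2  2
 a  0  0  1  1  1  2  2  2  2  2
 c  0  1  1  1  1  2  3  3  3  3
 b  0  1  1  1  2  2  3  3  4  4
 b  0  1  1  1  2  2  3  3  4  5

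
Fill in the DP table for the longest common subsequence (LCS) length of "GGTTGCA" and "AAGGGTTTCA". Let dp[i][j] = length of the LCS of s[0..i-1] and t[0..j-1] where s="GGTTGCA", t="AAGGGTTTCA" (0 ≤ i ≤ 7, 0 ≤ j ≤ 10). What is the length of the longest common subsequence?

   ''  A  A  G  G  G  T  T  T  C  A
''  0  0  0  0  0  0  0  0  0  0  0
 G  0  0  0  1  1  1  1  1  1  1  1
 G  0  0  0  1  2  2  2  2  2  2  2
 T  0  0  0  1  2  2  3  3  3  3  3
 T  0  0  0  1  2  2  3  4  4  4  4
 G  0  0  0  1  2  3  3  4  4  4  4
 C  0  0  0  1  2  3  3  4  4  5  5
 A  0  1  1  1  2  3  3  4  4  5  6

6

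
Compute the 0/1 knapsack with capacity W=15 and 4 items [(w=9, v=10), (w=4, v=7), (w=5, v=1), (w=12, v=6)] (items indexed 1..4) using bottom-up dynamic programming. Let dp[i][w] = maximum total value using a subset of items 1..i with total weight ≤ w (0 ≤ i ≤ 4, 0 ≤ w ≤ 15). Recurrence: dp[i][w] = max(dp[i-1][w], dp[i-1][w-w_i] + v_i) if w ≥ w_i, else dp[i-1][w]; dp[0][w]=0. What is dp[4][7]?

i\w   0   1   2   3   4   5   6   7   8   9  10  11  12  13  14  15
  0   0   0   0   0   0   0   0   0   0   0   0   0   0   0   0   0
  1   0   0   0   0   0   0   0   0   0  10  10  10  10  10  10  10
  2   0   0   0   0   7   7   7   7   7  10  10  10  10  17  17  17
  3   0   0   0   0   7   7   7   7   7  10  10  10  10  17  17  17
  4   0   0   0   0   7   7   7   7   7  10  10  10  10  17  17  17

7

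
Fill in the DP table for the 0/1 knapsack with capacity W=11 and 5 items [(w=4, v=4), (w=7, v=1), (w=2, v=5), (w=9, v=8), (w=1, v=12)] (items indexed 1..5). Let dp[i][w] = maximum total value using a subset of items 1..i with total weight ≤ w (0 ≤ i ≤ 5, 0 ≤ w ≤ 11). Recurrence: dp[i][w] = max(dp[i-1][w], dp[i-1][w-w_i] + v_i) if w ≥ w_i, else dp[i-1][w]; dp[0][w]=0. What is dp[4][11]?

i\w   0   1   2   3   4   5   6   7   8   9  10  11
  0   0   0   0   0   0   0   0   0   0   0   0   0
  1   0   0   0   0   4   4   4   4   4   4   4   4
  2   0   0   0   0   4   4   4   4   4   4   4   5
  3   0   0   5   5   5   5   9   9   9   9   9   9
  4   0   0   5   5   5   5   9   9   9   9   9  13
  5   0  12  12  17  17  17  17  21  21  21  21  21

13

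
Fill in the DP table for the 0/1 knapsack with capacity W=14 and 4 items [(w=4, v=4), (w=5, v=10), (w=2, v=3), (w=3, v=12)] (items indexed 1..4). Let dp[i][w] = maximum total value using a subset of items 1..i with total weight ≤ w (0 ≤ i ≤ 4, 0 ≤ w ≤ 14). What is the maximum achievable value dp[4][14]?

29

i\w   0   1   2   3   4   5   6   7   8   9  10  11  12  13  14
  0   0   0   0   0   0   0   0   0   0   0   0   0   0   0   0
  1   0   0   0   0   4   4   4   4   4   4   4   4   4   4   4
  2   0   0   0   0   4  10  10  10  10  14  14  14  14  14  14
  3   0   0   3   3   4  10  10  13  13  14  14  17  17  17  17
  4   0   0   3  12  12  15  15  16  22  22  25  25  26  26  29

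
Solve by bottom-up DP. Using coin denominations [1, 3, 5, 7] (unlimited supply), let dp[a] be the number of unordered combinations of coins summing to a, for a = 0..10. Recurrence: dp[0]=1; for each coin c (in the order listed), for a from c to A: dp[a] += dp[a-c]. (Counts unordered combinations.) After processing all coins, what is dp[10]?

after  coin     0     1     2     3     4     5     6     7     8     9    10
          1     1     1     1     1     1     1     1     1     1     1     1
          3     1     1     1     2     2     2     3     3     3     4     4
          5     1     1     1     2     2     3     4     4     5     6     7
          7     1     1     1     2     2     3     4     5     6     7     9

9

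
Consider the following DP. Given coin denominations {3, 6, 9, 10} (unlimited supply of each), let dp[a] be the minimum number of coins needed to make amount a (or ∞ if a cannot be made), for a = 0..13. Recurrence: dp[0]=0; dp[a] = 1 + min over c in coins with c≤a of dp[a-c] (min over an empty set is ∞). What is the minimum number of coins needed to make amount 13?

2

 a  0  1  2  3  4  5  6  7  8  9 10 11 12 13
dp  0  -  -  1  -  -  1  -  -  1  1  -  2  2
(- denotes ∞ / unreachable)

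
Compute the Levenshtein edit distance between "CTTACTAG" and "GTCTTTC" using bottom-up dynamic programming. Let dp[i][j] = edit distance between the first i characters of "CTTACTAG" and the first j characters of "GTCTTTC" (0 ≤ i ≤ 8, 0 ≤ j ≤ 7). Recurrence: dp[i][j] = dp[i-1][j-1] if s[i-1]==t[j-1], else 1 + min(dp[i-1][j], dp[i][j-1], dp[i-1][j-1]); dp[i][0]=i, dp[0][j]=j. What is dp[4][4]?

   ''  G  T  C  T  T  T  C
''  0  1  2  3  4  5  6  7
 C  1  1  2  2  3  4  5  6
 T  2  2  1  2  2  3  4  5
 T  3  3  2  2  2  2  3  4
 A  4  4  3  3  3  3  3  4
 C  5  5  4  3  4  4  4  3
 T  6  6  5  4  3  4  4  4
 A  7  7  6  5  4  4  5  5
 G  8  7  7  6  5  5  5  6

3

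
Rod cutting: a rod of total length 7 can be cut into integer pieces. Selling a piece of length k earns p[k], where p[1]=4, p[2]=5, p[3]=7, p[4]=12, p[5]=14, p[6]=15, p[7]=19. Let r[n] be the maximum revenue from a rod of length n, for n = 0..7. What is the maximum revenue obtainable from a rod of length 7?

28

   n    0    1    2    3    4    5    6    7
r[n]    0    4    8   12   16   20   24   28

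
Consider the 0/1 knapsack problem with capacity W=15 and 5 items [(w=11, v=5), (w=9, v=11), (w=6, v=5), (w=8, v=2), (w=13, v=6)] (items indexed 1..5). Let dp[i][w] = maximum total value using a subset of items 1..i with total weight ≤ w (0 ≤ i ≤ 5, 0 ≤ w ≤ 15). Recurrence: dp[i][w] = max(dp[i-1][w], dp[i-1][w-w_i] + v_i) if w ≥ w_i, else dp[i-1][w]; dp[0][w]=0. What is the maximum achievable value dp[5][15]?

i\w   0   1   2   3   4   5   6   7   8   9  10  11  12  13  14  15
  0   0   0   0   0   0   0   0   0   0   0   0   0   0   0   0   0
  1   0   0   0   0   0   0   0   0   0   0   0   5   5   5   5   5
  2   0   0   0   0   0   0   0   0   0  11  11  11  11  11  11  11
  3   0   0   0   0   0   0   5   5   5  11  11  11  11  11  11  16
  4   0   0   0   0   0   0   5   5   5  11  11  11  11  11  11  16
  5   0   0   0   0   0   0   5   5   5  11  11  11  11  11  11  16

16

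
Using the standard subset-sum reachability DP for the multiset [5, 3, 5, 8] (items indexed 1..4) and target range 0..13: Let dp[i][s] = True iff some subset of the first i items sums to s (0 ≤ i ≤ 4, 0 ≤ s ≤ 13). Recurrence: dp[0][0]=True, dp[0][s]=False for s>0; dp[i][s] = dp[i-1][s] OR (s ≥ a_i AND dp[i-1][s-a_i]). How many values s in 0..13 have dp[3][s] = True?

6

i\s   0   1   2   3   4   5   6   7   8   9  10  11  12  13
  0   T   F   F   F   F   F   F   F   F   F   F   F   F   F
  1   T   F   F   F   F   T   F   F   F   F   F   F   F   F
  2   T   F   F   T   F   T   F   F   T   F   F   F   F   F
  3   T   F   F   T   F   T   F   F   T   F   T   F   F   T
  4   T   F   F   T   F   T   F   F   T   F   T   T   F   T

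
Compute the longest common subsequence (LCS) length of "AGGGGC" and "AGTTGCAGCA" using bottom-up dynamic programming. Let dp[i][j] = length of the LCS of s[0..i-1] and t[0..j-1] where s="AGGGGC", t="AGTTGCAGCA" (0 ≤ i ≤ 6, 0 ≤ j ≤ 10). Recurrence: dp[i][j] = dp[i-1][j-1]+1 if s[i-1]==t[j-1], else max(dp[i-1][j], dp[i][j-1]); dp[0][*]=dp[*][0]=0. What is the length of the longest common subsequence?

5

   ''  A  G  T  T  G  C  A  G  C  A
''  0  0  0  0  0  0  0  0  0  0  0
 A  0  1  1  1  1  1  1  1  1  1  1
 G  0  1  2  2  2  2  2  2  2  2  2
 G  0  1  2  2  2  3  3  3  3  3  3
 G  0  1  2  2  2  3  3  3  4  4  4
 G  0  1  2  2  2  3  3  3  4  4  4
 C  0  1  2  2  2  3  4  4  4  5  5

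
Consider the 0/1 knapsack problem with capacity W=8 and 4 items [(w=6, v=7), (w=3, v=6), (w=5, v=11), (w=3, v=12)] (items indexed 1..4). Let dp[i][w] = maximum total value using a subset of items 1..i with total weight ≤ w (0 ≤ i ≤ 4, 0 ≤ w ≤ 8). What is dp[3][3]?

i\w   0   1   2   3   4   5   6   7   8
  0   0   0   0   0   0   0   0   0   0
  1   0   0   0   0   0   0   7   7   7
  2   0   0   0   6   6   6   7   7   7
  3   0   0   0   6   6  11  11  11  17
  4   0   0   0  12  12  12  18  18  23

6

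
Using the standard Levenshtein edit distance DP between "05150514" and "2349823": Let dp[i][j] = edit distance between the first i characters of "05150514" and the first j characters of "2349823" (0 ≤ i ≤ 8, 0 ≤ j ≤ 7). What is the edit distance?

8

   ''  2  3  4  9  8  2  3
''  0  1  2  3  4  5  6  7
 0  1  1  2  3  4  5  6  7
 5  2  2  2  3  4  5  6  7
 1  3  3  3  3  4  5  6  7
 5  4  4  4  4  4  5  6  7
 0  5  5  5  5  5  5  6  7
 5  6  6  6  6  6  6  6  7
 1  7  7  7  7  7  7  7  7
 4  8  8  8  7  8  8  8  8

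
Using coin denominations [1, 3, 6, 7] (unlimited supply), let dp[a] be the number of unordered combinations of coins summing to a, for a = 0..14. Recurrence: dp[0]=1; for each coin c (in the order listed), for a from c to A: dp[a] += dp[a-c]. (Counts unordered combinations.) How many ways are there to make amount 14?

14

after  coin     0     1     2     3     4     5     6     7     8     9    10    11    12    13    14
          1     1     1     1     1     1     1     1     1     1     1     1     1     1     1     1
          3     1     1     1     2     2     2     3     3     3     4     4     4     5     5     5
          6     1     1     1     2     2     2     4     4     4     6     6     6     9     9     9
          7     1     1     1     2     2     2     4     5     5     7     8     8    11    13    14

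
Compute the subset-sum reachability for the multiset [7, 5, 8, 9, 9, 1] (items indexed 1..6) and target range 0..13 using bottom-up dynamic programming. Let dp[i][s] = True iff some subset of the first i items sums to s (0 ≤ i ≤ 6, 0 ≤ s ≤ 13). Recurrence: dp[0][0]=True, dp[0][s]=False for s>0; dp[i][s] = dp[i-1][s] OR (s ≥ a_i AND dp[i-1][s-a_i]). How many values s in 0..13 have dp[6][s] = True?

i\s   0   1   2   3   4   5   6   7   8   9  10  11  12  13
  0   T   F   F   F   F   F   F   F   F   F   F   F   F   F
  1   T   F   F   F   F   F   F   T   F   F   F   F   F   F
  2   T   F   F   F   F   T   F   T   F   F   F   F   T   F
  3   T   F   F   F   F   T   F   T   T   F   F   F   T   T
  4   T   F   F   F   F   T   F   T   T   T   F   F   T   T
  5   T   F   F   F   F   T   F   T   T   T   F   F   T   T
  6   T   T   F   F   F   T   T   T   T   T   T   F   T   T

10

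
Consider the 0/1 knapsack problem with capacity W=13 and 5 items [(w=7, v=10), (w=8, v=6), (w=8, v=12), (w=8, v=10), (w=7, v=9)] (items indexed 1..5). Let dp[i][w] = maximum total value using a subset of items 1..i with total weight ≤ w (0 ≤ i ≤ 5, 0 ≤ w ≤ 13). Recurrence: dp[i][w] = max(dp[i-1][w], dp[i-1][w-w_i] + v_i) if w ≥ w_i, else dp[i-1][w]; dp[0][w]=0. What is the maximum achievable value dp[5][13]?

12

i\w   0   1   2   3   4   5   6   7   8   9  10  11  12  13
  0   0   0   0   0   0   0   0   0   0   0   0   0   0   0
  1   0   0   0   0   0   0   0  10  10  10  10  10  10  10
  2   0   0   0   0   0   0   0  10  10  10  10  10  10  10
  3   0   0   0   0   0   0   0  10  12  12  12  12  12  12
  4   0   0   0   0   0   0   0  10  12  12  12  12  12  12
  5   0   0   0   0   0   0   0  10  12  12  12  12  12  12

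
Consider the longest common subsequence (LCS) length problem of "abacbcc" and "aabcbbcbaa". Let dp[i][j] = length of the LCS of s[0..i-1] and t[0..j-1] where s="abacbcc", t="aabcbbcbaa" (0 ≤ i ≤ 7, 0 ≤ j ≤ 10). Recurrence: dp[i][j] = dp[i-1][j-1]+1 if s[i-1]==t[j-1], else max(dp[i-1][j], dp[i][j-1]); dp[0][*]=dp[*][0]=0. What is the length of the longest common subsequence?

5

   ''  a  a  b  c  b  b  c  b  a  a
''  0  0  0  0  0  0  0  0  0  0  0
 a  0  1  1  1  1  1  1  1  1  1  1
 b  0  1  1  2  2  2  2  2  2  2  2
 a  0  1  2  2  2  2  2  2  2  3  3
 c  0  1  2  2  3  3  3  3  3  3  3
 b  0  1  2  3  3  4  4  4  4  4  4
 c  0  1  2  3  4  4  4  5  5  5  5
 c  0  1  2  3  4  4  4  5  5  5  5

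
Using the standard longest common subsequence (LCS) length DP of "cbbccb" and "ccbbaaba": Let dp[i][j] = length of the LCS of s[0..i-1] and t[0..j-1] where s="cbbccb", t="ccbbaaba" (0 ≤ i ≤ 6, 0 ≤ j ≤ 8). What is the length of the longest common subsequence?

   ''  c  c  b  b  a  a  b  a
''  0  0  0  0  0  0  0  0  0
 c  0  1  1  1  1  1  1  1  1
 b  0  1  1  2  2  2  2  2  2
 b  0  1  1  2  3  3  3  3  3
 c  0  1  2  2  3  3  3  3  3
 c  0  1  2  2  3  3  3  3  3
 b  0  1  2  3  3  3  3  4  4

4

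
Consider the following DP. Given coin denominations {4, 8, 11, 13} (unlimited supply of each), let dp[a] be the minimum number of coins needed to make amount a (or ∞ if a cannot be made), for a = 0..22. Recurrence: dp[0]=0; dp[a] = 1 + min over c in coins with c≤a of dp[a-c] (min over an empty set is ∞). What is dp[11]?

1

 a  0  1  2  3  4  5  6  7  8  9 10 11 12 13 14 15 16 17 18 19 20 21 22
dp  0  -  -  -  1  -  -  -  1  -  -  1  2  1  -  2  2  2  -  2  3  2  2
(- denotes ∞ / unreachable)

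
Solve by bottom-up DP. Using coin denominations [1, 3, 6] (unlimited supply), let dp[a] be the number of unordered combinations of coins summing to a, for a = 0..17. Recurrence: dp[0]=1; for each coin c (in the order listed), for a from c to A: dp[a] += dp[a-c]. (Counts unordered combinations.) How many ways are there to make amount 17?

after  coin     0     1     2     3     4     5     6     7     8     9    10    11    12    13    14    15    16    17
          1     1     1     1     1     1     1     1     1     1     1     1     1     1     1     1     1     1     1
          3     1     1     1     2     2     2     3     3     3     4     4     4     5     5     5     6     6     6
          6     1     1     1     2     2     2     4     4     4     6     6     6     9     9     9    12    12    12

12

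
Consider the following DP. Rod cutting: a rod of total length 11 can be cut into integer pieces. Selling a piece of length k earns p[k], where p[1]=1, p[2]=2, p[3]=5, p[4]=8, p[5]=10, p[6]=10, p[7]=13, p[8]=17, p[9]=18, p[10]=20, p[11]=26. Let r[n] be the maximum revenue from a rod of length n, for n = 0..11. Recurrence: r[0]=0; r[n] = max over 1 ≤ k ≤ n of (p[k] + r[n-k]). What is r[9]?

18

   n    0    1    2    3    4    5    6    7    8    9   10   11
r[n]    0    1    2    5    8   10   11   13   17   18   20   26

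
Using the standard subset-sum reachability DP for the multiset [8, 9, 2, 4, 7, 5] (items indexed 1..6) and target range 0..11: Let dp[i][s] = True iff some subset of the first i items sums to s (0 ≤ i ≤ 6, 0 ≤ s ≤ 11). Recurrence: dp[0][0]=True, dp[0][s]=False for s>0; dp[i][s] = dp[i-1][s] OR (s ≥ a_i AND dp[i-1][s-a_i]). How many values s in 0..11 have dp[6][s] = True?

i\s   0   1   2   3   4   5   6   7   8   9  10  11
  0   T   F   F   F   F   F   F   F   F   F   F   F
  1   T   F   F   F   F   F   F   F   T   F   F   F
  2   T   F   F   F   F   F   F   F   T   T   F   F
  3   T   F   T   F   F   F   F   F   T   T   T   T
  4   T   F   T   F   T   F   T   F   T   T   T   T
  5   T   F   T   F   T   F   T   T   T   T   T   T
  6   T   F   T   F   T   T   T   T   T   T   T   T

10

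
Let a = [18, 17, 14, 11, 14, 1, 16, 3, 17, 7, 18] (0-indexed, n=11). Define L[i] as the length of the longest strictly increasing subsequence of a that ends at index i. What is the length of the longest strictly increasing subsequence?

5

   i    0    1    2    3    4    5    6    7    8    9   10
a[i]   18   17   14   11   14    1   16    3   17    7   18
L[i]    1    1    1    1    2    1    3    2    4    3    5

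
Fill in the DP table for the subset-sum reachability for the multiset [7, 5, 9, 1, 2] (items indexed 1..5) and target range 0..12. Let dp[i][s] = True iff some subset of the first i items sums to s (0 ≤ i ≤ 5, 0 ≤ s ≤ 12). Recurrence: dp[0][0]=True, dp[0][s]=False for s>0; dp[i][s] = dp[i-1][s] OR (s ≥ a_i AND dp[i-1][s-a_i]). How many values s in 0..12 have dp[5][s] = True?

i\s   0   1   2   3   4   5   6   7   8   9  10  11  12
  0   T   F   F   F   F   F   F   F   F   F   F   F   F
  1   T   F   F   F   F   F   F   T   F   F   F   F   F
  2   T   F   F   F   F   T   F   T   F   F   F   F   T
  3   T   F   F   F   F   T   F   T   F   T   F   F   T
  4   T   T   F   F   F   T   T   T   T   T   T   F   T
  5   T   T   T   T   F   T   T   T   T   T   T   T   T

12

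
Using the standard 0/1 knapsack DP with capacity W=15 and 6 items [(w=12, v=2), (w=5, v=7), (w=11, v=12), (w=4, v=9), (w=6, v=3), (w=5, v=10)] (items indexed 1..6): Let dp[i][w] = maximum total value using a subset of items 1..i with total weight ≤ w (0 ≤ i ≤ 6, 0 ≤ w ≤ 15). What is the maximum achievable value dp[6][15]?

26

i\w   0   1   2   3   4   5   6   7   8   9  10  11  12  13  14  15
  0   0   0   0   0   0   0   0   0   0   0   0   0   0   0   0   0
  1   0   0   0   0   0   0   0   0   0   0   0   0   2   2   2   2
  2   0   0   0   0   0   7   7   7   7   7   7   7   7   7   7   7
  3   0   0   0   0   0   7   7   7   7   7   7  12  12  12  12  12
  4   0   0   0   0   9   9   9   9   9  16  16  16  16  16  16  21
  5   0   0   0   0   9   9   9   9   9  16  16  16  16  16  16  21
  6   0   0   0   0   9  10  10  10  10  19  19  19  19  19  26  26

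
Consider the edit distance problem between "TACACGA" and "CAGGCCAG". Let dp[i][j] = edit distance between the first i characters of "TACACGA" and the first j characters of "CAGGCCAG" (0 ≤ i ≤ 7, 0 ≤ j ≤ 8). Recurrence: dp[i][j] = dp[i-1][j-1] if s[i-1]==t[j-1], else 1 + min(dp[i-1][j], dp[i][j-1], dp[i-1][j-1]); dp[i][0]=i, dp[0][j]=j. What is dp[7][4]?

4

   ''  C  A  G  G  C  C  A  G
''  0  1  2  3  4  5  6  7  8
 T  1  1  2  3  4  5  6  7  8
 A  2  2  1  2  3  4  5  6  7
 C  3  2  2  2  3  3  4  5  6
 A  4  3  2  3  3  4  4  4  5
 C  5  4  3  3  4  3  4  5  5
 G  6  5  4  3  3  4  4  5  5
 A  7  6  5  4  4  4  5  4  5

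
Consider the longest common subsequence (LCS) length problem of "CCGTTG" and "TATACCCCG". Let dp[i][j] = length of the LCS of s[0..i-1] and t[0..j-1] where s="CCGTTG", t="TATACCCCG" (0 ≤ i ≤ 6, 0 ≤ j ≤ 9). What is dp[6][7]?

   ''  T  A  T  A  C  C  C  C  G
''  0  0  0  0  0  0  0  0  0  0
 C  0  0  0  0  0  1  1  1  1  1
 C  0  0  0  0  0  1  2  2  2  2
 G  0  0  0  0  0  1  2  2  2  3
 T  0  1  1  1  1  1  2  2  2  3
 T  0  1  1  2  2  2  2  2  2  3
 G  0  1  1  2  2  2  2  2  2  3

2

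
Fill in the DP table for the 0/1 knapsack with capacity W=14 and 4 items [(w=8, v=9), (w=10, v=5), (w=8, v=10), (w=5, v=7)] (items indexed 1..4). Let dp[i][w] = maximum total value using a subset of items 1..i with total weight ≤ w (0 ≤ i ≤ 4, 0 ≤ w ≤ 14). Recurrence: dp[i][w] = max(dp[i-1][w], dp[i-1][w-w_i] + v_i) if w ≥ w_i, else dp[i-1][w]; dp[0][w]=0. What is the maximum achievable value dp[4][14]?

17

i\w   0   1   2   3   4   5   6   7   8   9  10  11  12  13  14
  0   0   0   0   0   0   0   0   0   0   0   0   0   0   0   0
  1   0   0   0   0   0   0   0   0   9   9   9   9   9   9   9
  2   0   0   0   0   0   0   0   0   9   9   9   9   9   9   9
  3   0   0   0   0   0   0   0   0  10  10  10  10  10  10  10
  4   0   0   0   0   0   7   7   7  10  10  10  10  10  17  17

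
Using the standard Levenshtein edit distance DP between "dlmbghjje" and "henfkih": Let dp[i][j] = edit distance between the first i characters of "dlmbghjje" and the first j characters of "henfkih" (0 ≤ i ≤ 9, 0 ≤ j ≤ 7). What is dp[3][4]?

   ''  h  e  n  f  k  i  h
''  0  1  2  3  4  5  6  7
 d  1  1  2  3  4  5  6  7
 l  2  2  2  3  4  5  6  7
 m  3  3  3  3  4  5  6  7
 b  4  4  4  4  4  5  6  7
 g  5  5  5  5  5  5  6  7
 h  6  5  6  6  6  6  6  6
 j  7  6  6  7  7  7  7  7
 j  8  7  7  7  8  8  8  8
 e  9  8  7  8  8  9  9  9

4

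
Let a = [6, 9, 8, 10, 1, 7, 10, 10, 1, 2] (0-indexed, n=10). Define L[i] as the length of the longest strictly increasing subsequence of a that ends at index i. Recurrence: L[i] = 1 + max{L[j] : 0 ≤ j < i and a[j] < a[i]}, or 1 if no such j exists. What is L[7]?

3

   i    0    1    2    3    4    5    6    7    8    9
a[i]    6    9    8   10    1    7   10   10    1    2
L[i]    1    2    2    3    1    2    3    3    1    2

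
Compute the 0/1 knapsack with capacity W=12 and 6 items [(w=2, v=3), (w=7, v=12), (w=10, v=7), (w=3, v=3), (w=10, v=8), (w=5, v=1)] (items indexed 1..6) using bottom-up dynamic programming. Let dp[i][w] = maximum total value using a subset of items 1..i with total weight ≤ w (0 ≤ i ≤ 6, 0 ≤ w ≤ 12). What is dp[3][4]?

i\w   0   1   2   3   4   5   6   7   8   9  10  11  12
  0   0   0   0   0   0   0   0   0   0   0   0   0   0
  1   0   0   3   3   3   3   3   3   3   3   3   3   3
  2   0   0   3   3   3   3   3  12  12  15  15  15  15
  3   0   0   3   3   3   3   3  12  12  15  15  15  15
  4   0   0   3   3   3   6   6  12  12  15  15  15  18
  5   0   0   3   3   3   6   6  12  12  15  15  15  18
  6   0   0   3   3   3   6   6  12  12  15  15  15  18

3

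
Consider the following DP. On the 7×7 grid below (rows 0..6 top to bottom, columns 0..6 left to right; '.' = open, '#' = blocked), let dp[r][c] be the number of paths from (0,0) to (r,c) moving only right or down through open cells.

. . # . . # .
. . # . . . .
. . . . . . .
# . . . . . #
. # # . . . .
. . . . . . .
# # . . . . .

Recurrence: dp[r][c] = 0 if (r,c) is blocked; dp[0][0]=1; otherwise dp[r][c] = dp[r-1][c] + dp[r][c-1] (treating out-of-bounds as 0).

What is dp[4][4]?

21

r\c   0   1   2   3   4   5   6
  0   1   1   0   0   0   0   0
  1   1   2   0   0   0   0   0
  2   1   3   3   3   3   3   3
  3   0   3   6   9  12  15   0
  4   0   0   0   9  21  36  36
  5   0   0   0   9  30  66 102
  6   0   0   0   9  39 105 207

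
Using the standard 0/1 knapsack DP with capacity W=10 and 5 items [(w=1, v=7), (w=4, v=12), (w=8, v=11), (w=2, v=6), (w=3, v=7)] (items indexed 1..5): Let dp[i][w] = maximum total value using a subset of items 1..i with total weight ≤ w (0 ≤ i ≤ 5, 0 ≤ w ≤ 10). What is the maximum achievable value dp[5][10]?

i\w   0   1   2   3   4   5   6   7   8   9  10
  0   0   0   0   0   0   0   0   0   0   0   0
  1   0   7   7   7   7   7   7   7   7   7   7
  2   0   7   7   7  12  19  19  19  19  19  19
  3   0   7   7   7  12  19  19  19  19  19  19
  4   0   7   7  13  13  19  19  25  25  25  25
  5   0   7   7  13  14  19  20  25  26  26  32

32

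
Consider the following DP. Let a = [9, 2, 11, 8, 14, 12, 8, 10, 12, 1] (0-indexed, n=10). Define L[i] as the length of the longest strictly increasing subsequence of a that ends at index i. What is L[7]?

3

   i    0    1    2    3    4    5    6    7    8    9
a[i]    9    2   11    8   14   12    8   10   12    1
L[i]    1    1    2    2    3    3    2    3    4    1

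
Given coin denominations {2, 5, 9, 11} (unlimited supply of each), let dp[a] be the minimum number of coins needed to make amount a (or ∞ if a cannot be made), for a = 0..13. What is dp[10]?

 a  0  1  2  3  4  5  6  7  8  9 10 11 12 13
dp  0  -  1  -  2  1  3  2  4  1  2  1  3  2
(- denotes ∞ / unreachable)

2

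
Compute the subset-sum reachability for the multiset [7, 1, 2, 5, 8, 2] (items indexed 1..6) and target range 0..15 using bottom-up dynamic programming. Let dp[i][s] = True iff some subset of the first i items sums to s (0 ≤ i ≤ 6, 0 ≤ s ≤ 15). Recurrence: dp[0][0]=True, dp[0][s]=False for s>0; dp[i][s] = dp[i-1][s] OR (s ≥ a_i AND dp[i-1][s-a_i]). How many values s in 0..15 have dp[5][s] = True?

i\s   0   1   2   3   4   5   6   7   8   9  10  11  12  13  14  15
  0   T   F   F   F   F   F   F   F   F   F   F   F   F   F   F   F
  1   T   F   F   F   F   F   F   T   F   F   F   F   F   F   F   F
  2   T   T   F   F   F   F   F   T   T   F   F   F   F   F   F   F
  3   T   T   T   T   F   F   F   T   T   T   T   F   F   F   F   F
  4   T   T   T   T   F   T   T   T   T   T   T   F   T   T   T   T
  5   T   T   T   T   F   T   T   T   T   T   T   T   T   T   T   T
  6   T   T   T   T   T   T   T   T   T   T   T   T   T   T   T   T

15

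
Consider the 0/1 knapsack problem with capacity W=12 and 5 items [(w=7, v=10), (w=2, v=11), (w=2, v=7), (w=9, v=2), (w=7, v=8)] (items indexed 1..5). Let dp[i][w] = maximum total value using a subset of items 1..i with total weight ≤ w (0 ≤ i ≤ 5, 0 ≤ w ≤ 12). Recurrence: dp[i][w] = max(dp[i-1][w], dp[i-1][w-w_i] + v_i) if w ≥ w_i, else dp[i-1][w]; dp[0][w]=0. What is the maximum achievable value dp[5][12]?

i\w   0   1   2   3   4   5   6   7   8   9  10  11  12
  0   0   0   0   0   0   0   0   0   0   0   0   0   0
  1   0   0   0   0   0   0   0  10  10  10  10  10  10
  2   0   0  11  11  11  11  11  11  11  21  21  21  21
  3   0   0  11  11  18  18  18  18  18  21  21  28  28
  4   0   0  11  11  18  18  18  18  18  21  21  28  28
  5   0   0  11  11  18  18  18  18  18  21  21  28  28

28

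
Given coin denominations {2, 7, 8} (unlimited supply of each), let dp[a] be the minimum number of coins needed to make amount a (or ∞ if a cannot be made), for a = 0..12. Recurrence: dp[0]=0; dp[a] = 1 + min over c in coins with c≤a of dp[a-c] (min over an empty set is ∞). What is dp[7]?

1

 a  0  1  2  3  4  5  6  7  8  9 10 11 12
dp  0  -  1  -  2  -  3  1  1  2  2  3  3
(- denotes ∞ / unreachable)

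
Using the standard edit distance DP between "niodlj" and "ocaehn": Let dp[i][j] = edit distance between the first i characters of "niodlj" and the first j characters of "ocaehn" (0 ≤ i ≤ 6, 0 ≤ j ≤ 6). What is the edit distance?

6

   ''  o  c  a  e  h  n
''  0  1  2  3  4  5  6
 n  1  1  2  3  4  5  5
 i  2  2  2  3  4  5  6
 o  3  2  3  3  4  5  6
 d  4  3  3  4  4  5  6
 l  5  4  4  4  5  5  6
 j  6  5  5  5  5  6  6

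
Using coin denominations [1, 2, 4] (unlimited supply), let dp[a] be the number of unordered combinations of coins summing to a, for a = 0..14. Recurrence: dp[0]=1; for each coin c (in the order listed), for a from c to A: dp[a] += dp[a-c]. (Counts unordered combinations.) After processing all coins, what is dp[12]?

after  coin     0     1     2     3     4     5     6     7     8     9    10    11    12    13    14
          1     1     1     1     1     1     1     1     1     1     1     1     1     1     1     1
          2     1     1     2     2     3     3     4     4     5     5     6     6     7     7     8
          4     1     1     2     2     4     4     6     6     9     9    12    12    16    16    20

16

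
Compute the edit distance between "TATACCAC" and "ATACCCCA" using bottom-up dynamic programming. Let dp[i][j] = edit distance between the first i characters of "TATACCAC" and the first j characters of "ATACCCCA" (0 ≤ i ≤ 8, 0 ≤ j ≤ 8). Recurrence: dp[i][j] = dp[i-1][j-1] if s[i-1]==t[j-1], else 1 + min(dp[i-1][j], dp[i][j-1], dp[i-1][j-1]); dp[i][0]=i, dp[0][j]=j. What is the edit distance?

3

   ''  A  T  A  C  C  C  C  A
''  0  1  2  3  4  5  6  7  8
 T  1  1  1  2  3  4  5  6  7
 A  2  1  2  1  2  3  4  5  6
 T  3  2  1  2  2  3  4  5  6
 A  4  3  2  1  2  3  4  5  5
 C  5  4  3  2  1  2  3  4  5
 C  6  5  4  3  2  1  2  3  4
 A  7  6  5  4  3  2  2  3  3
 C  8  7  6  5  4  3  2  2  3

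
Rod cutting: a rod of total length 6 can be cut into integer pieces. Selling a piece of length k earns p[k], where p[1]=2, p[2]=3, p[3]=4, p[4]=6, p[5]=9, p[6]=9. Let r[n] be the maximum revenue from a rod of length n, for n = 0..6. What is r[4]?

8

   n    0    1    2    3    4    5    6
r[n]    0    2    4    6    8   10   12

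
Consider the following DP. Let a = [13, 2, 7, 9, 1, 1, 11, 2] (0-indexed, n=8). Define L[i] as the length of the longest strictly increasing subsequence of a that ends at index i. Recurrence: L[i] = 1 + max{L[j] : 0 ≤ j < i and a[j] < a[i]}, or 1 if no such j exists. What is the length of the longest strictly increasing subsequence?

4

   i    0    1    2    3    4    5    6    7
a[i]   13    2    7    9    1    1   11    2
L[i]    1    1    2    3    1    1    4    2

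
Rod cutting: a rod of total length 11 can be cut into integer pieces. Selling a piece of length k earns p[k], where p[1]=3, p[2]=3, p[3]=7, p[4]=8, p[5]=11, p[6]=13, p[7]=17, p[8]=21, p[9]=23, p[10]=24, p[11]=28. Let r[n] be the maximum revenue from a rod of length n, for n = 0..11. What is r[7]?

21

   n    0    1    2    3    4    5    6    7    8    9   10   11
r[n]    0    3    6    9   12   15   18   21   24   27   30   33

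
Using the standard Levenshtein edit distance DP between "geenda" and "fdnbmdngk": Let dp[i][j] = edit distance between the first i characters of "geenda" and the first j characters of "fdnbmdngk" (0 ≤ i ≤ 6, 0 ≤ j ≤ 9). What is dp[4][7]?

6

   ''  f  d  n  b  m  d  n  g  k
''  0  1  2  3  4  5  6  7  8  9
 g  1  1  2  3  4  5  6  7  7  8
 e  2  2  2  3  4  5  6  7  8  8
 e  3  3  3  3  4  5  6  7  8  9
 n  4  4  4  3  4  5  6  6  7  8
 d  5  5  4  4  4  5  5  6  7  8
 a  6  6  5  5  5  5  6  6  7  8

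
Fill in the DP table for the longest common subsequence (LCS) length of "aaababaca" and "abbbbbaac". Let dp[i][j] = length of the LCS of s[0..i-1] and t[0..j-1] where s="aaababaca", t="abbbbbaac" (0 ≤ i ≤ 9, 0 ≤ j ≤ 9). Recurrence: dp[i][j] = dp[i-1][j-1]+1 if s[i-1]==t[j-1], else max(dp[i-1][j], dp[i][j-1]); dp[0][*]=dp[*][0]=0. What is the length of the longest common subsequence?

5

   ''  a  b  b  b  b  b  a  a  c
''  0  0  0  0  0  0  0  0  0  0
 a  0  1  1  1  1  1  1  1  1  1
 a  0  1  1  1  1  1  1  2  2  2
 a  0  1  1  1  1  1  1  2  3  3
 b  0  1  2  2  2  2  2  2  3  3
 a  0  1  2  2  2  2  2  3  3  3
 b  0  1  2  3  3  3  3  3  3  3
 a  0  1  2  3  3  3  3  4  4  4
 c  0  1  2  3  3  3  3  4  4  5
 a  0  1  2  3  3  3  3  4  5  5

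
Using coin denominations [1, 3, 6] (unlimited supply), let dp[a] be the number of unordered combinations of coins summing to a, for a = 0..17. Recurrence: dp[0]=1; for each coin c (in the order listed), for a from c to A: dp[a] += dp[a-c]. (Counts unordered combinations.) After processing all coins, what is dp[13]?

after  coin     0     1     2     3     4     5     6     7     8     9    10    11    12    13    14    15    16    17
          1     1     1     1     1     1     1     1     1     1     1     1     1     1     1     1     1     1     1
          3     1     1     1     2     2     2     3     3     3     4     4     4     5     5     5     6     6     6
          6     1     1     1     2     2     2     4     4     4     6     6     6     9     9     9    12    12    12

9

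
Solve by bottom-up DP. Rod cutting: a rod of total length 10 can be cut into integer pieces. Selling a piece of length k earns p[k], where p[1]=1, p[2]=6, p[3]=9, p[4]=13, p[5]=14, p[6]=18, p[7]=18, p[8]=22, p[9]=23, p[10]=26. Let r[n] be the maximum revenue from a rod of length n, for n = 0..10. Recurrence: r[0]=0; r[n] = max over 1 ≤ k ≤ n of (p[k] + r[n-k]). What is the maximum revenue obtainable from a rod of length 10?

32

   n    0    1    2    3    4    5    6    7    8    9   10
r[n]    0    1    6    9   13   15   19   22   26   28   32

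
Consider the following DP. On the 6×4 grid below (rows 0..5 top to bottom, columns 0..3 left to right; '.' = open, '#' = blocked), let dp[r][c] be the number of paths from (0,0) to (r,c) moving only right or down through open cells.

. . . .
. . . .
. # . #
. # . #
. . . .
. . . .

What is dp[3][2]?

r\c   0   1   2   3
  0   1   1   1   1
  1   1   2   3   4
  2   1   0   3   0
  3   1   0   3   0
  4   1   1   4   4
  5   1   2   6  10

3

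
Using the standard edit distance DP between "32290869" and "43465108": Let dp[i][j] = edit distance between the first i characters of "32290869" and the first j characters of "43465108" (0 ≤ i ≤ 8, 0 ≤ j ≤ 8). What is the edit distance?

   ''  4  3  4  6  5  1  0  8
''  0  1  2  3  4  5  6  7  8
 3  1  1  1  2  3  4  5  6  7
 2  2  2  2  2  3  4  5  6  7
 2  3  3  3  3  3  4  5  6  7
 9  4  4  4  4  4  4  5  6  7
 0  5  5  5  5  5  5  5  5  6
 8  6  6  6  6  6  6  6  6  5
 6  7  7  7  7  6  7  7  7  6
 9  8  8  8  8  7  7  8  8  7

7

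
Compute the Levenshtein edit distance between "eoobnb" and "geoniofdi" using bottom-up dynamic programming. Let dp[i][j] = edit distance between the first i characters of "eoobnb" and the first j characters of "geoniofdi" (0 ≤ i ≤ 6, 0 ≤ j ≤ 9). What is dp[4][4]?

3

   ''  g  e  o  n  i  o  f  d  i
''  0  1  2  3  4  5  6  7  8  9
 e  1  1  1  2  3  4  5  6  7  8
 o  2  2  2  1  2  3  4  5  6  7
 o  3  3  3  2  2  3  3  4  5  6
 b  4  4  4  3  3  3  4  4  5  6
 n  5  5  5  4  3  4  4  5  5  6
 b  6  6  6  5  4  4  5  5  6  6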